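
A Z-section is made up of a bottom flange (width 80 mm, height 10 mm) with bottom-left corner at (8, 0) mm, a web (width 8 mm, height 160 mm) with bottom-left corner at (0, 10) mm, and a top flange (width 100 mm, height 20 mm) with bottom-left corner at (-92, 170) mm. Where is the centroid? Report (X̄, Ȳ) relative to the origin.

Part | A | x̄ᵢ | ȳᵢ | A·x̄ᵢ | A·ȳᵢ
bottom flange | 800.00 | 48.00 | 5.00 | 38400.00 | 4000.00
web | 1280.00 | 4.00 | 90.00 | 5120.00 | 115200.00
top flange | 2000.00 | -42.00 | 180.00 | -84000.00 | 360000.00
Σ | 4080.00 |  |  | -40480.00 | 479200.00
X̄ = -40480.00 / 4080.00 = -9.92 mm
Ȳ = 479200.00 / 4080.00 = 117.45 mm

X̄ = -9.92 mm, Ȳ = 117.45 mm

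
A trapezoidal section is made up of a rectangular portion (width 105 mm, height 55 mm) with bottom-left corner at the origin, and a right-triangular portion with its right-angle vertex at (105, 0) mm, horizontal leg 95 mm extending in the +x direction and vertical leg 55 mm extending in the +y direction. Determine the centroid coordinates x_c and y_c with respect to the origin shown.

rectangular portion: A = 105 × 55 = 5775.00, centroid at (52.50, 27.50).
triangular portion: A = ½·95·55 = 2612.50, centroid at (136.67, 18.33).
ΣA = 8387.50 mm²
ΣAx_c = (5775.00)(52.50) + (2612.50)(136.67) = 660229.17 mm³
ΣAy_c = (5775.00)(27.50) + (2612.50)(18.33) = 206708.33 mm³
x_c = 660229.17 / 8387.50 = 78.72 mm
y_c = 206708.33 / 8387.50 = 24.64 mm

x_c = 78.72 mm, y_c = 24.64 mm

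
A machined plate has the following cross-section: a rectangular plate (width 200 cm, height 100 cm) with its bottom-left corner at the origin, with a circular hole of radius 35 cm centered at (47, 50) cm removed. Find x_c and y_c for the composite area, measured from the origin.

x_c = 112.63 cm, y_c = 50.00 cm

plate: A = 200 × 100 = 20000.00, centroid at (100.00, 50.00).
hole: A = −π·35² = -3848.45, centroid at (47.00, 50.00).
ΣA = 16151.55 cm², ΣAx_c = 1819122.80 cm³, ΣAy_c = 807577.45 cm³.
x_c = 1819122.80/16151.55 = 112.63 cm; y_c = 807577.45/16151.55 = 50.00 cm.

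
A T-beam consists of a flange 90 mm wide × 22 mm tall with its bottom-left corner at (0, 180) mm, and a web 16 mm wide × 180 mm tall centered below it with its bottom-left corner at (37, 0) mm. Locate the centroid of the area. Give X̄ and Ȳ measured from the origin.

Part | A | x̄ᵢ | ȳᵢ | A·x̄ᵢ | A·ȳᵢ
web | 2880.00 | 45.00 | 90.00 | 129600.00 | 259200.00
flange | 1980.00 | 45.00 | 191.00 | 89100.00 | 378180.00
Σ | 4860.00 |  |  | 218700.00 | 637380.00
X̄ = 218700.00 / 4860.00 = 45.00 mm
Ȳ = 637380.00 / 4860.00 = 131.15 mm

X̄ = 45.00 mm, Ȳ = 131.15 mm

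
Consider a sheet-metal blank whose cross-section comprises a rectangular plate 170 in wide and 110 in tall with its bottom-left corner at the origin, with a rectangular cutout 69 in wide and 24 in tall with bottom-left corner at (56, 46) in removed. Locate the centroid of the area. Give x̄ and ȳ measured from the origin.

plate: A = 170 × 110 = 18700.00, centroid at (85.00, 55.00).
hole: A = −(69 × 24) = -1656.00, centroid at (90.50, 58.00).
ΣA = 17044.00 in², ΣAx̄ = 1439632.00 in³, ΣAȳ = 932452.00 in³.
x̄ = 1439632.00/17044.00 = 84.47 in; ȳ = 932452.00/17044.00 = 54.71 in.

x̄ = 84.47 in, ȳ = 54.71 in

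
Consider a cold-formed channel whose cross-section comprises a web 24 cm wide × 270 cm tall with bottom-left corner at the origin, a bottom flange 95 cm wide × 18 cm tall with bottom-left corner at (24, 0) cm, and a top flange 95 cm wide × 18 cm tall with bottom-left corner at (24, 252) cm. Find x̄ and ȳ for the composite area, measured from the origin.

x̄ = 32.55 cm, ȳ = 135.00 cm

web: A = 24 × 270 = 6480.00, centroid at (12.00, 135.00).
bottom flange: A = 95 × 18 = 1710.00, centroid at (71.50, 9.00).
top flange: A = 95 × 18 = 1710.00, centroid at (71.50, 261.00).
ΣA = 9900.00 cm²
ΣAx̄ = (6480.00)(12.00) + (1710.00)(71.50) + (1710.00)(71.50) = 322290.00 cm³
ΣAȳ = (6480.00)(135.00) + (1710.00)(9.00) + (1710.00)(261.00) = 1336500.00 cm³
x̄ = 322290.00 / 9900.00 = 32.55 cm
ȳ = 1336500.00 / 9900.00 = 135.00 cm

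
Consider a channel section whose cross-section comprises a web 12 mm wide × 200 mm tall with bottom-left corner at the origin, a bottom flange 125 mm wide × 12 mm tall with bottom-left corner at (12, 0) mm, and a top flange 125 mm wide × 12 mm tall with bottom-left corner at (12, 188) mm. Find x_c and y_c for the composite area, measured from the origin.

x_c = 44.06 mm, y_c = 100.00 mm

web: A = 12 × 200 = 2400.00, centroid at (6.00, 100.00).
bottom flange: A = 125 × 12 = 1500.00, centroid at (74.50, 6.00).
top flange: A = 125 × 12 = 1500.00, centroid at (74.50, 194.00).
ΣA = 5400.00 mm²
ΣAx_c = (2400.00)(6.00) + (1500.00)(74.50) + (1500.00)(74.50) = 237900.00 mm³
ΣAy_c = (2400.00)(100.00) + (1500.00)(6.00) + (1500.00)(194.00) = 540000.00 mm³
x_c = 237900.00 / 5400.00 = 44.06 mm
y_c = 540000.00 / 5400.00 = 100.00 mm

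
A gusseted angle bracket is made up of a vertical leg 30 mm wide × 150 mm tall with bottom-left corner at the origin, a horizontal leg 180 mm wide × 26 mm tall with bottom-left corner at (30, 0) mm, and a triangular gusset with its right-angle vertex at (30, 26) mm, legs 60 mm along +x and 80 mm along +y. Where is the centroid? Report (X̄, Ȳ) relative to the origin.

X̄ = 64.69 mm, Ȳ = 45.31 mm

vertical leg: A = 30 × 150 = 4500.00, centroid at (15.00, 75.00).
horizontal leg: A = 180 × 26 = 4680.00, centroid at (120.00, 13.00).
gusset: A = ½·60·80 = 2400.00, centroid at (50.00, 52.67).
ΣA = 11580.00 mm²
ΣAX̄ = (4500.00)(15.00) + (4680.00)(120.00) + (2400.00)(50.00) = 749100.00 mm³
ΣAȲ = (4500.00)(75.00) + (4680.00)(13.00) + (2400.00)(52.67) = 524740.00 mm³
X̄ = 749100.00 / 11580.00 = 64.69 mm
Ȳ = 524740.00 / 11580.00 = 45.31 mm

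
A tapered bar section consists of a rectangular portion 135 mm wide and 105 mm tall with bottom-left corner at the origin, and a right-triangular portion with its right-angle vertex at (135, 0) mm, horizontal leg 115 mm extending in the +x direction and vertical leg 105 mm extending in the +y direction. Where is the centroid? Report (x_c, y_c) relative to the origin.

x_c = 99.11 mm, y_c = 47.27 mm

Part | A | x̄ᵢ | ȳᵢ | A·x̄ᵢ | A·ȳᵢ
rectangular portion | 14175.00 | 67.50 | 52.50 | 956812.50 | 744187.50
triangular portion | 6037.50 | 173.33 | 35.00 | 1046500.00 | 211312.50
Σ | 20212.50 |  |  | 2003312.50 | 955500.00
x_c = 2003312.50 / 20212.50 = 99.11 mm
y_c = 955500.00 / 20212.50 = 47.27 mm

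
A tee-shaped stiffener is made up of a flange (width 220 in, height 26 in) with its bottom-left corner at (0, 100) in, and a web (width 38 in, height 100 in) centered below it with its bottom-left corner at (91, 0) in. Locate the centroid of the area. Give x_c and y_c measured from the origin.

x_c = 110.00 in, y_c = 87.85 in

Part | A | x̄ᵢ | ȳᵢ | A·x̄ᵢ | A·ȳᵢ
web | 3800.00 | 110.00 | 50.00 | 418000.00 | 190000.00
flange | 5720.00 | 110.00 | 113.00 | 629200.00 | 646360.00
Σ | 9520.00 |  |  | 1047200.00 | 836360.00
x_c = 1047200.00 / 9520.00 = 110.00 in
y_c = 836360.00 / 9520.00 = 87.85 in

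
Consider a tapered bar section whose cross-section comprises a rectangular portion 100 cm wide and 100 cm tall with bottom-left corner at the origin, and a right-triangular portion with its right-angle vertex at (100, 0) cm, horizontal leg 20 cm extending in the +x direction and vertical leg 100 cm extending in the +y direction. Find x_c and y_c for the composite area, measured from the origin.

rectangular portion: A = 100 × 100 = 10000.00, centroid at (50.00, 50.00).
triangular portion: A = ½·20·100 = 1000.00, centroid at (106.67, 33.33).
ΣA = 11000.00 cm², ΣAx_c = 606666.67 cm³, ΣAy_c = 533333.33 cm³.
x_c = 606666.67/11000.00 = 55.15 cm; y_c = 533333.33/11000.00 = 48.48 cm.

x_c = 55.15 cm, y_c = 48.48 cm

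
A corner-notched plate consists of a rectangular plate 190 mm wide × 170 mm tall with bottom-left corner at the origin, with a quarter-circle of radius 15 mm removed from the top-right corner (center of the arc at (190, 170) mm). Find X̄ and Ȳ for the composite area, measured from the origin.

X̄ = 94.51 mm, Ȳ = 84.57 mm

Part | A | x̄ᵢ | ȳᵢ | A·x̄ᵢ | A·ȳᵢ
plate | 32300.00 | 95.00 | 85.00 | 3068500.00 | 2745500.00
removed quarter-circle | -176.71 | 183.63 | 163.63 | -32450.77 | -28916.48
Σ | 32123.29 |  |  | 3036049.23 | 2716583.52
X̄ = 3036049.23 / 32123.29 = 94.51 mm
Ȳ = 2716583.52 / 32123.29 = 84.57 mm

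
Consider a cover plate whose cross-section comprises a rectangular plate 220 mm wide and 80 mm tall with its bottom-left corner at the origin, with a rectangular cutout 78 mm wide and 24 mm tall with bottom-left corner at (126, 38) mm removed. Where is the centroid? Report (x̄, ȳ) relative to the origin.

x̄ = 103.45 mm, ȳ = 38.81 mm

plate: A = 220 × 80 = 17600.00, centroid at (110.00, 40.00).
hole: A = −(78 × 24) = -1872.00, centroid at (165.00, 50.00).
ΣA = 15728.00 mm²
ΣAx̄ = (17600.00)(110.00) + (-1872.00)(165.00) = 1627120.00 mm³
ΣAȳ = (17600.00)(40.00) + (-1872.00)(50.00) = 610400.00 mm³
x̄ = 1627120.00 / 15728.00 = 103.45 mm
ȳ = 610400.00 / 15728.00 = 38.81 mm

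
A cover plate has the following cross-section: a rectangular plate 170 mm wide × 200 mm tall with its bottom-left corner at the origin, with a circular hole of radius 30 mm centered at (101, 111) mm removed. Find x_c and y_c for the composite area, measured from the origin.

plate: A = 170 × 200 = 34000.00, centroid at (85.00, 100.00).
hole: A = −π·30² = -2827.43, centroid at (101.00, 111.00).
ΣA = 31172.57 mm²
ΣAx_c = (34000.00)(85.00) + (-2827.43)(101.00) = 2604429.23 mm³
ΣAy_c = (34000.00)(100.00) + (-2827.43)(111.00) = 3086154.89 mm³
x_c = 2604429.23 / 31172.57 = 83.55 mm
y_c = 3086154.89 / 31172.57 = 99.00 mm

x_c = 83.55 mm, y_c = 99.00 mm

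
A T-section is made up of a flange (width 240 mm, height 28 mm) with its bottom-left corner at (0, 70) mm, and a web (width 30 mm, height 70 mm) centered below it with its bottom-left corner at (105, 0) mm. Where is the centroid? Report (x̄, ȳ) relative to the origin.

Part | A | x̄ᵢ | ȳᵢ | A·x̄ᵢ | A·ȳᵢ
web | 2100.00 | 120.00 | 35.00 | 252000.00 | 73500.00
flange | 6720.00 | 120.00 | 84.00 | 806400.00 | 564480.00
Σ | 8820.00 |  |  | 1058400.00 | 637980.00
x̄ = 1058400.00 / 8820.00 = 120.00 mm
ȳ = 637980.00 / 8820.00 = 72.33 mm

x̄ = 120.00 mm, ȳ = 72.33 mm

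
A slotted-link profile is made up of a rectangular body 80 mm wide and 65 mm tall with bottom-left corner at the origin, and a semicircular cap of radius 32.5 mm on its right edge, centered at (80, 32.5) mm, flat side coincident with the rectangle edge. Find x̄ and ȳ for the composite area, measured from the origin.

x̄ = 53.01 mm, ȳ = 32.50 mm

rectangular body: A = 80 × 65 = 5200.00, centroid at (40.00, 32.50).
semicircular end: A = ½π·32.5² = 1659.15, centroid at (93.79, 32.50).
ΣA = 6859.15 mm², ΣAx̄ = 363617.71 mm³, ΣAȳ = 222922.49 mm³.
x̄ = 363617.71/6859.15 = 53.01 mm; ȳ = 222922.49/6859.15 = 32.50 mm.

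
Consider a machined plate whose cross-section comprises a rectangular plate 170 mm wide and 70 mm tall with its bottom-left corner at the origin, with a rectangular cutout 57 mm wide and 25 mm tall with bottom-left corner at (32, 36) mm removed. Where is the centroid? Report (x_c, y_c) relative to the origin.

plate: A = 170 × 70 = 11900.00, centroid at (85.00, 35.00).
hole: A = −(57 × 25) = -1425.00, centroid at (60.50, 48.50).
ΣA = 10475.00 mm², ΣAx_c = 925287.50 mm³, ΣAy_c = 347387.50 mm³.
x_c = 925287.50/10475.00 = 88.33 mm; y_c = 347387.50/10475.00 = 33.16 mm.

x_c = 88.33 mm, y_c = 33.16 mm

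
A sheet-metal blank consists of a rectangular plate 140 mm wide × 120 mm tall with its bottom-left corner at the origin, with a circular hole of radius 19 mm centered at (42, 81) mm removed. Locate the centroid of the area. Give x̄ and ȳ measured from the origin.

Part | A | x̄ᵢ | ȳᵢ | A·x̄ᵢ | A·ȳᵢ
plate | 16800.00 | 70.00 | 60.00 | 1176000.00 | 1008000.00
hole | -1134.11 | 42.00 | 81.00 | -47632.83 | -91863.31
Σ | 15665.89 |  |  | 1128367.17 | 916136.69
x̄ = 1128367.17 / 15665.89 = 72.03 mm
ȳ = 916136.69 / 15665.89 = 58.48 mm

x̄ = 72.03 mm, ȳ = 58.48 mm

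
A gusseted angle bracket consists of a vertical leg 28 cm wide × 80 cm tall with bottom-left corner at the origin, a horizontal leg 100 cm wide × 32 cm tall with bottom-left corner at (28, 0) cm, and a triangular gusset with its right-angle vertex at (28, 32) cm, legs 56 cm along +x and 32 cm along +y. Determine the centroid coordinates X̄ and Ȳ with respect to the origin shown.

X̄ = 50.94 cm, Ȳ = 28.26 cm

vertical leg: A = 28 × 80 = 2240.00, centroid at (14.00, 40.00).
horizontal leg: A = 100 × 32 = 3200.00, centroid at (78.00, 16.00).
gusset: A = ½·56·32 = 896.00, centroid at (46.67, 42.67).
ΣA = 6336.00 cm²
ΣAX̄ = (2240.00)(14.00) + (3200.00)(78.00) + (896.00)(46.67) = 322773.33 cm³
ΣAȲ = (2240.00)(40.00) + (3200.00)(16.00) + (896.00)(42.67) = 179029.33 cm³
X̄ = 322773.33 / 6336.00 = 50.94 cm
Ȳ = 179029.33 / 6336.00 = 28.26 cm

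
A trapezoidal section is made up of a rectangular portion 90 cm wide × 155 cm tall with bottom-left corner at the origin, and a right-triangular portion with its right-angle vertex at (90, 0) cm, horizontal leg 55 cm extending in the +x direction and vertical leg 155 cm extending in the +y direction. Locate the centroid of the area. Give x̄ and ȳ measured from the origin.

rectangular portion: A = 90 × 155 = 13950.00, centroid at (45.00, 77.50).
triangular portion: A = ½·55·155 = 4262.50, centroid at (108.33, 51.67).
ΣA = 18212.50 cm², ΣAx̄ = 1089520.83 cm³, ΣAȳ = 1301354.17 cm³.
x̄ = 1089520.83/18212.50 = 59.82 cm; ȳ = 1301354.17/18212.50 = 71.45 cm.

x̄ = 59.82 cm, ȳ = 71.45 cm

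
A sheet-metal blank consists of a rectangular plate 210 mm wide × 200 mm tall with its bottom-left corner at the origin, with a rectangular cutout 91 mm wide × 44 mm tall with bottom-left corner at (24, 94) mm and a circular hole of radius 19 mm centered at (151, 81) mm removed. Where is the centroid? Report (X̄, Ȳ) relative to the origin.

plate: A = 210 × 200 = 42000.00, centroid at (105.00, 100.00).
hole 1: A = −(91 × 44) = -4004.00, centroid at (69.50, 116.00).
hole 2: A = −π·19² = -1134.11, centroid at (151.00, 81.00).
ΣA = 36861.89 mm²
ΣAX̄ = (42000.00)(105.00) + (-4004.00)(69.50) + (-1134.11)(151.00) = 3960470.64 mm³
ΣAȲ = (42000.00)(100.00) + (-4004.00)(116.00) + (-1134.11)(81.00) = 3643672.69 mm³
X̄ = 3960470.64 / 36861.89 = 107.44 mm
Ȳ = 3643672.69 / 36861.89 = 98.85 mm

X̄ = 107.44 mm, Ȳ = 98.85 mm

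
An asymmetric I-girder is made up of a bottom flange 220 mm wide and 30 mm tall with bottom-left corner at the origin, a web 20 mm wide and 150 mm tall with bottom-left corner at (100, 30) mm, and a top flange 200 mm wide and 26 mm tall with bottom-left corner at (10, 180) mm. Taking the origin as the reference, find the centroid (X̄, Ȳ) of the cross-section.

X̄ = 110.00 mm, Ȳ = 95.78 mm

bottom flange: A = 220 × 30 = 6600.00, centroid at (110.00, 15.00).
web: A = 20 × 150 = 3000.00, centroid at (110.00, 105.00).
top flange: A = 200 × 26 = 5200.00, centroid at (110.00, 193.00).
ΣA = 14800.00 mm²
ΣAX̄ = (6600.00)(110.00) + (3000.00)(110.00) + (5200.00)(110.00) = 1628000.00 mm³
ΣAȲ = (6600.00)(15.00) + (3000.00)(105.00) + (5200.00)(193.00) = 1417600.00 mm³
X̄ = 1628000.00 / 14800.00 = 110.00 mm
Ȳ = 1417600.00 / 14800.00 = 95.78 mm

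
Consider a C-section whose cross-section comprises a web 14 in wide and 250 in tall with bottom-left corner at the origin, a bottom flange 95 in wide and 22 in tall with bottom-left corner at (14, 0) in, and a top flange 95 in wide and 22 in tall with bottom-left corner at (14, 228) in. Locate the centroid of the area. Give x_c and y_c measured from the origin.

x_c = 36.66 in, y_c = 125.00 in

web: A = 14 × 250 = 3500.00, centroid at (7.00, 125.00).
bottom flange: A = 95 × 22 = 2090.00, centroid at (61.50, 11.00).
top flange: A = 95 × 22 = 2090.00, centroid at (61.50, 239.00).
ΣA = 7680.00 in²
ΣAx_c = (3500.00)(7.00) + (2090.00)(61.50) + (2090.00)(61.50) = 281570.00 in³
ΣAy_c = (3500.00)(125.00) + (2090.00)(11.00) + (2090.00)(239.00) = 960000.00 in³
x_c = 281570.00 / 7680.00 = 36.66 in
y_c = 960000.00 / 7680.00 = 125.00 in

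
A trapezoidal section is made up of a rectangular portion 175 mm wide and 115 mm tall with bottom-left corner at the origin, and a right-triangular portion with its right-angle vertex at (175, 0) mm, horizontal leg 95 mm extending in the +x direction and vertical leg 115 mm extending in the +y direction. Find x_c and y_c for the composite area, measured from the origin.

x_c = 112.94 mm, y_c = 53.41 mm

rectangular portion: A = 175 × 115 = 20125.00, centroid at (87.50, 57.50).
triangular portion: A = ½·95·115 = 5462.50, centroid at (206.67, 38.33).
ΣA = 25587.50 mm², ΣAx_c = 2889854.17 mm³, ΣAy_c = 1366583.33 mm³.
x_c = 2889854.17/25587.50 = 112.94 mm; y_c = 1366583.33/25587.50 = 53.41 mm.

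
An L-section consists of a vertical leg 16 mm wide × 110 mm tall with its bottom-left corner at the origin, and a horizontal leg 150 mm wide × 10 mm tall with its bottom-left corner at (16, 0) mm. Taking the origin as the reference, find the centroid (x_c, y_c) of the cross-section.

x_c = 46.19 mm, y_c = 31.99 mm

vertical leg: A = 16 × 110 = 1760.00, centroid at (8.00, 55.00).
horizontal leg: A = 150 × 10 = 1500.00, centroid at (91.00, 5.00).
ΣA = 3260.00 mm², ΣAx_c = 150580.00 mm³, ΣAy_c = 104300.00 mm³.
x_c = 150580.00/3260.00 = 46.19 mm; y_c = 104300.00/3260.00 = 31.99 mm.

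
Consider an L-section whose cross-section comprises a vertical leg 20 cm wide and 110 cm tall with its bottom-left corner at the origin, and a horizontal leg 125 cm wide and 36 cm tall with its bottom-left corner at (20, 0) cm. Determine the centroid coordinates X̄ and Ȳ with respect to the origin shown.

vertical leg: A = 20 × 110 = 2200.00, centroid at (10.00, 55.00).
horizontal leg: A = 125 × 36 = 4500.00, centroid at (82.50, 18.00).
ΣA = 6700.00 cm²
ΣAX̄ = (2200.00)(10.00) + (4500.00)(82.50) = 393250.00 cm³
ΣAȲ = (2200.00)(55.00) + (4500.00)(18.00) = 202000.00 cm³
X̄ = 393250.00 / 6700.00 = 58.69 cm
Ȳ = 202000.00 / 6700.00 = 30.15 cm

X̄ = 58.69 cm, Ȳ = 30.15 cm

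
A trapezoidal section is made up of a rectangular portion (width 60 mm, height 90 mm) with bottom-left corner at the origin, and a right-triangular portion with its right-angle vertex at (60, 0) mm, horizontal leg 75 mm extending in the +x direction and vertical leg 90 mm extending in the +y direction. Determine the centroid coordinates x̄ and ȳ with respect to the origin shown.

rectangular portion: A = 60 × 90 = 5400.00, centroid at (30.00, 45.00).
triangular portion: A = ½·75·90 = 3375.00, centroid at (85.00, 30.00).
ΣA = 8775.00 mm², ΣAx̄ = 448875.00 mm³, ΣAȳ = 344250.00 mm³.
x̄ = 448875.00/8775.00 = 51.15 mm; ȳ = 344250.00/8775.00 = 39.23 mm.

x̄ = 51.15 mm, ȳ = 39.23 mm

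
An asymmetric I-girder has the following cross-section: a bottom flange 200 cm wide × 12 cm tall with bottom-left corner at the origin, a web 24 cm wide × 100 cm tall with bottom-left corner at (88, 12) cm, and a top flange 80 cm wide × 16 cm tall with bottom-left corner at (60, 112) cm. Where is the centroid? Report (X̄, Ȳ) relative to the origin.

X̄ = 100.00 cm, Ȳ = 52.11 cm

bottom flange: A = 200 × 12 = 2400.00, centroid at (100.00, 6.00).
web: A = 24 × 100 = 2400.00, centroid at (100.00, 62.00).
top flange: A = 80 × 16 = 1280.00, centroid at (100.00, 120.00).
ΣA = 6080.00 cm², ΣAX̄ = 608000.00 cm³, ΣAȲ = 316800.00 cm³.
X̄ = 608000.00/6080.00 = 100.00 cm; Ȳ = 316800.00/6080.00 = 52.11 cm.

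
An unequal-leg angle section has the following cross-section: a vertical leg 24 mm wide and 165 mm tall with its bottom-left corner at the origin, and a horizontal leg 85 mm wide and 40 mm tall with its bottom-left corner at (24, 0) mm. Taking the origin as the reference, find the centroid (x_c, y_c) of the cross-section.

vertical leg: A = 24 × 165 = 3960.00, centroid at (12.00, 82.50).
horizontal leg: A = 85 × 40 = 3400.00, centroid at (66.50, 20.00).
ΣA = 7360.00 mm²
ΣAx_c = (3960.00)(12.00) + (3400.00)(66.50) = 273620.00 mm³
ΣAy_c = (3960.00)(82.50) + (3400.00)(20.00) = 394700.00 mm³
x_c = 273620.00 / 7360.00 = 37.18 mm
y_c = 394700.00 / 7360.00 = 53.63 mm

x_c = 37.18 mm, y_c = 53.63 mm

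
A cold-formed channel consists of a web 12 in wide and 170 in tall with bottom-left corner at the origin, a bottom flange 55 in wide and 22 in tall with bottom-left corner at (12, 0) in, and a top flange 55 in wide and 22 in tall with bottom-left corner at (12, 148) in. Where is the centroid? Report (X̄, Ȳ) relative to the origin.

web: A = 12 × 170 = 2040.00, centroid at (6.00, 85.00).
bottom flange: A = 55 × 22 = 1210.00, centroid at (39.50, 11.00).
top flange: A = 55 × 22 = 1210.00, centroid at (39.50, 159.00).
ΣA = 4460.00 in²
ΣAX̄ = (2040.00)(6.00) + (1210.00)(39.50) + (1210.00)(39.50) = 107830.00 in³
ΣAȲ = (2040.00)(85.00) + (1210.00)(11.00) + (1210.00)(159.00) = 379100.00 in³
X̄ = 107830.00 / 4460.00 = 24.18 in
Ȳ = 379100.00 / 4460.00 = 85.00 in

X̄ = 24.18 in, Ȳ = 85.00 in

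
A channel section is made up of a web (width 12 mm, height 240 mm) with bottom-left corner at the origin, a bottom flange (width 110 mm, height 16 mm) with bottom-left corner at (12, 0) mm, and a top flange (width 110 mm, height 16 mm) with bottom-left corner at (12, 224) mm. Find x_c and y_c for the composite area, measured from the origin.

x_c = 39.55 mm, y_c = 120.00 mm

Part | A | x̄ᵢ | ȳᵢ | A·x̄ᵢ | A·ȳᵢ
web | 2880.00 | 6.00 | 120.00 | 17280.00 | 345600.00
bottom flange | 1760.00 | 67.00 | 8.00 | 117920.00 | 14080.00
top flange | 1760.00 | 67.00 | 232.00 | 117920.00 | 408320.00
Σ | 6400.00 |  |  | 253120.00 | 768000.00
x_c = 253120.00 / 6400.00 = 39.55 mm
y_c = 768000.00 / 6400.00 = 120.00 mm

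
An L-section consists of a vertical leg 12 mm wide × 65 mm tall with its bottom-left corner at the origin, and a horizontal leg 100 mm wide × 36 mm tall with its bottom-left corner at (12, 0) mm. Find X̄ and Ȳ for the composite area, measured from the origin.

vertical leg: A = 12 × 65 = 780.00, centroid at (6.00, 32.50).
horizontal leg: A = 100 × 36 = 3600.00, centroid at (62.00, 18.00).
ΣA = 4380.00 mm²
ΣAX̄ = (780.00)(6.00) + (3600.00)(62.00) = 227880.00 mm³
ΣAȲ = (780.00)(32.50) + (3600.00)(18.00) = 90150.00 mm³
X̄ = 227880.00 / 4380.00 = 52.03 mm
Ȳ = 90150.00 / 4380.00 = 20.58 mm

X̄ = 52.03 mm, Ȳ = 20.58 mm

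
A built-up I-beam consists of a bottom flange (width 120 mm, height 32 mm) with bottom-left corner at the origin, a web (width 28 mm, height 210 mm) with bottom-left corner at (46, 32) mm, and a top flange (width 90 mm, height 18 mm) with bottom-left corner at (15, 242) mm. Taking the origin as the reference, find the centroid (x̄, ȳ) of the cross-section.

bottom flange: A = 120 × 32 = 3840.00, centroid at (60.00, 16.00).
web: A = 28 × 210 = 5880.00, centroid at (60.00, 137.00).
top flange: A = 90 × 18 = 1620.00, centroid at (60.00, 251.00).
ΣA = 11340.00 mm², ΣAx̄ = 680400.00 mm³, ΣAȳ = 1273620.00 mm³.
x̄ = 680400.00/11340.00 = 60.00 mm; ȳ = 1273620.00/11340.00 = 112.31 mm.

x̄ = 60.00 mm, ȳ = 112.31 mm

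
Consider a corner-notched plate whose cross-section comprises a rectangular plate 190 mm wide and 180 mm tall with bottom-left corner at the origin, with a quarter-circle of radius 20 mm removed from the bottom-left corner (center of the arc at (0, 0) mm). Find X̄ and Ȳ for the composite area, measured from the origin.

X̄ = 95.80 mm, Ȳ = 90.76 mm

plate: A = 190 × 180 = 34200.00, centroid at (95.00, 90.00).
removed quarter-circle: A = −¼π·20² = -314.16, centroid at (8.49, 8.49).
ΣA = 33885.84 mm²
ΣAX̄ = (34200.00)(95.00) + (-314.16)(8.49) = 3246333.33 mm³
ΣAȲ = (34200.00)(90.00) + (-314.16)(8.49) = 3075333.33 mm³
X̄ = 3246333.33 / 33885.84 = 95.80 mm
Ȳ = 3075333.33 / 33885.84 = 90.76 mm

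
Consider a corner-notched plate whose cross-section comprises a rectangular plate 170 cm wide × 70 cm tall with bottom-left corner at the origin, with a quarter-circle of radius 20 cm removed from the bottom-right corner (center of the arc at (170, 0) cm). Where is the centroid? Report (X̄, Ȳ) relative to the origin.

X̄ = 82.93 cm, Ȳ = 35.72 cm

plate: A = 170 × 70 = 11900.00, centroid at (85.00, 35.00).
removed quarter-circle: A = −¼π·20² = -314.16, centroid at (161.51, 8.49).
ΣA = 11585.84 cm², ΣAX̄ = 960759.59 cm³, ΣAȲ = 413833.33 cm³.
X̄ = 960759.59/11585.84 = 82.93 cm; Ȳ = 413833.33/11585.84 = 35.72 cm.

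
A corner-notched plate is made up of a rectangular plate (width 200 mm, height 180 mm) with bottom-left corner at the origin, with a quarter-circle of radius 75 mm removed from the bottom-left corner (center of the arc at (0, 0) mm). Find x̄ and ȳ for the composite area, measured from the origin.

plate: A = 200 × 180 = 36000.00, centroid at (100.00, 90.00).
removed quarter-circle: A = −¼π·75² = -4417.86, centroid at (31.83, 31.83).
ΣA = 31582.14 mm²
ΣAx̄ = (36000.00)(100.00) + (-4417.86)(31.83) = 3459375.00 mm³
ΣAȳ = (36000.00)(90.00) + (-4417.86)(31.83) = 3099375.00 mm³
x̄ = 3459375.00 / 31582.14 = 109.54 mm
ȳ = 3099375.00 / 31582.14 = 98.14 mm

x̄ = 109.54 mm, ȳ = 98.14 mm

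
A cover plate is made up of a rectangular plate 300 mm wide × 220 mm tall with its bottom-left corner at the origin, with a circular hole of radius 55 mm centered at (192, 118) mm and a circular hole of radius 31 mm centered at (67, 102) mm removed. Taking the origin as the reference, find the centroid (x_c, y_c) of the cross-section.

x_c = 147.22 mm, y_c = 109.03 mm

Part | A | x̄ᵢ | ȳᵢ | A·x̄ᵢ | A·ȳᵢ
plate | 66000.00 | 150.00 | 110.00 | 9900000.00 | 7260000.00
hole 1 | -9503.32 | 192.00 | 118.00 | -1824637.01 | -1121391.50
hole 2 | -3019.07 | 67.00 | 102.00 | -202277.73 | -307945.20
Σ | 53477.61 |  |  | 7873085.26 | 5830663.31
x_c = 7873085.26 / 53477.61 = 147.22 mm
y_c = 5830663.31 / 53477.61 = 109.03 mm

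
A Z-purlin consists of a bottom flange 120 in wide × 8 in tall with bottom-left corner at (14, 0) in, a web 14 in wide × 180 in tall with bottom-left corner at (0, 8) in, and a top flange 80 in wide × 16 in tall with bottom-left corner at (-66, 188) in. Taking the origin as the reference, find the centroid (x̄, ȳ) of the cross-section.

Part | A | x̄ᵢ | ȳᵢ | A·x̄ᵢ | A·ȳᵢ
bottom flange | 960.00 | 74.00 | 4.00 | 71040.00 | 3840.00
web | 2520.00 | 7.00 | 98.00 | 17640.00 | 246960.00
top flange | 1280.00 | -26.00 | 196.00 | -33280.00 | 250880.00
Σ | 4760.00 |  |  | 55400.00 | 501680.00
x̄ = 55400.00 / 4760.00 = 11.64 in
ȳ = 501680.00 / 4760.00 = 105.39 in

x̄ = 11.64 in, ȳ = 105.39 in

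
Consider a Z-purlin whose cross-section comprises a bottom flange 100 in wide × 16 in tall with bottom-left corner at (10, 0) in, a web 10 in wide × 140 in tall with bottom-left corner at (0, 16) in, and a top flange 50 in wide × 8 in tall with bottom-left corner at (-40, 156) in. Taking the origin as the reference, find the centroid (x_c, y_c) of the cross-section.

Part | A | x̄ᵢ | ȳᵢ | A·x̄ᵢ | A·ȳᵢ
bottom flange | 1600.00 | 60.00 | 8.00 | 96000.00 | 12800.00
web | 1400.00 | 5.00 | 86.00 | 7000.00 | 120400.00
top flange | 400.00 | -15.00 | 160.00 | -6000.00 | 64000.00
Σ | 3400.00 |  |  | 97000.00 | 197200.00
x_c = 97000.00 / 3400.00 = 28.53 in
y_c = 197200.00 / 3400.00 = 58.00 in

x_c = 28.53 in, y_c = 58.00 in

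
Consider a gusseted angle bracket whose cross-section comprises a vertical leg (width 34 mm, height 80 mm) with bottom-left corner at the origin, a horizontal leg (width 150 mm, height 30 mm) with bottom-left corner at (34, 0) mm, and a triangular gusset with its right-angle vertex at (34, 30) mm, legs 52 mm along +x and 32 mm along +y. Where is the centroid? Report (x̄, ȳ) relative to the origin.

x̄ = 71.96 mm, ȳ = 26.10 mm

Part | A | x̄ᵢ | ȳᵢ | A·x̄ᵢ | A·ȳᵢ
vertical leg | 2720.00 | 17.00 | 40.00 | 46240.00 | 108800.00
horizontal leg | 4500.00 | 109.00 | 15.00 | 490500.00 | 67500.00
gusset | 832.00 | 51.33 | 40.67 | 42709.33 | 33834.67
Σ | 8052.00 |  |  | 579449.33 | 210134.67
x̄ = 579449.33 / 8052.00 = 71.96 mm
ȳ = 210134.67 / 8052.00 = 26.10 mm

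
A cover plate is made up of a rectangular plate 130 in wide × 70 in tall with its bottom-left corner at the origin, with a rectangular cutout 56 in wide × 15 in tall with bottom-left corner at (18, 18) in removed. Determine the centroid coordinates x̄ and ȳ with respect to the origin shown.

x̄ = 66.93 in, ȳ = 35.97 in

Part | A | x̄ᵢ | ȳᵢ | A·x̄ᵢ | A·ȳᵢ
plate | 9100.00 | 65.00 | 35.00 | 591500.00 | 318500.00
hole | -840.00 | 46.00 | 25.50 | -38640.00 | -21420.00
Σ | 8260.00 |  |  | 552860.00 | 297080.00
x̄ = 552860.00 / 8260.00 = 66.93 in
ȳ = 297080.00 / 8260.00 = 35.97 in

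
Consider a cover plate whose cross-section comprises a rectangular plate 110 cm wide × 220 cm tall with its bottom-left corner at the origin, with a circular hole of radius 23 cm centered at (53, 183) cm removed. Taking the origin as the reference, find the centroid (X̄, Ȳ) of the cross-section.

X̄ = 55.15 cm, Ȳ = 104.62 cm

plate: A = 110 × 220 = 24200.00, centroid at (55.00, 110.00).
hole: A = −π·23² = -1661.90, centroid at (53.00, 183.00).
ΣA = 22538.10 cm², ΣAX̄ = 1242919.17 cm³, ΣAȲ = 2357871.84 cm³.
X̄ = 1242919.17/22538.10 = 55.15 cm; Ȳ = 2357871.84/22538.10 = 104.62 cm.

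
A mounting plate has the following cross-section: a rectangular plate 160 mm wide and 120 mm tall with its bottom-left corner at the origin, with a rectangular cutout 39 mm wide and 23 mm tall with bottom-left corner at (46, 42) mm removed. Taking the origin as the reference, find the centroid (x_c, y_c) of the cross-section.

Part | A | x̄ᵢ | ȳᵢ | A·x̄ᵢ | A·ȳᵢ
plate | 19200.00 | 80.00 | 60.00 | 1536000.00 | 1152000.00
hole | -897.00 | 65.50 | 53.50 | -58753.50 | -47989.50
Σ | 18303.00 |  |  | 1477246.50 | 1104010.50
x_c = 1477246.50 / 18303.00 = 80.71 mm
y_c = 1104010.50 / 18303.00 = 60.32 mm

x_c = 80.71 mm, y_c = 60.32 mm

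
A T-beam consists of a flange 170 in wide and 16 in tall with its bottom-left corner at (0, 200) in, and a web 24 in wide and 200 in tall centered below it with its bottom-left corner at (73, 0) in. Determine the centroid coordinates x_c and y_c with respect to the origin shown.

web: A = 24 × 200 = 4800.00, centroid at (85.00, 100.00).
flange: A = 170 × 16 = 2720.00, centroid at (85.00, 208.00).
ΣA = 7520.00 in²
ΣAx_c = (4800.00)(85.00) + (2720.00)(85.00) = 639200.00 in³
ΣAy_c = (4800.00)(100.00) + (2720.00)(208.00) = 1045760.00 in³
x_c = 639200.00 / 7520.00 = 85.00 in
y_c = 1045760.00 / 7520.00 = 139.06 in

x_c = 85.00 in, y_c = 139.06 in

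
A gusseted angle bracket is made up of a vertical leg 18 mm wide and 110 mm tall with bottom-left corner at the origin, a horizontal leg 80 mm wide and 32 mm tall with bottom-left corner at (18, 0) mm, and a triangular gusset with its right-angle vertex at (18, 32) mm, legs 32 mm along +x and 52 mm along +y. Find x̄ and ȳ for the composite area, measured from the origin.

vertical leg: A = 18 × 110 = 1980.00, centroid at (9.00, 55.00).
horizontal leg: A = 80 × 32 = 2560.00, centroid at (58.00, 16.00).
gusset: A = ½·32·52 = 832.00, centroid at (28.67, 49.33).
ΣA = 5372.00 mm²
ΣAx̄ = (1980.00)(9.00) + (2560.00)(58.00) + (832.00)(28.67) = 190150.67 mm³
ΣAȳ = (1980.00)(55.00) + (2560.00)(16.00) + (832.00)(49.33) = 190905.33 mm³
x̄ = 190150.67 / 5372.00 = 35.40 mm
ȳ = 190905.33 / 5372.00 = 35.54 mm

x̄ = 35.40 mm, ȳ = 35.54 mm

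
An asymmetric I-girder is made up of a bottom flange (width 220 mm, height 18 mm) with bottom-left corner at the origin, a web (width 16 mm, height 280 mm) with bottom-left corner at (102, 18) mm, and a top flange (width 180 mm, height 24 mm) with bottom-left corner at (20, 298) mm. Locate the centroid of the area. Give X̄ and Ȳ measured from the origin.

X̄ = 110.00 mm, Ȳ = 163.22 mm

Part | A | x̄ᵢ | ȳᵢ | A·x̄ᵢ | A·ȳᵢ
bottom flange | 3960.00 | 110.00 | 9.00 | 435600.00 | 35640.00
web | 4480.00 | 110.00 | 158.00 | 492800.00 | 707840.00
top flange | 4320.00 | 110.00 | 310.00 | 475200.00 | 1339200.00
Σ | 12760.00 |  |  | 1403600.00 | 2082680.00
X̄ = 1403600.00 / 12760.00 = 110.00 mm
Ȳ = 2082680.00 / 12760.00 = 163.22 mm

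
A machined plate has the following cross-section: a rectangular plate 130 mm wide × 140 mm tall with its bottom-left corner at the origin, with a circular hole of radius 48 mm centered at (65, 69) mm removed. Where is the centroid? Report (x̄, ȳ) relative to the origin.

x̄ = 65.00 mm, ȳ = 70.66 mm

Part | A | x̄ᵢ | ȳᵢ | A·x̄ᵢ | A·ȳᵢ
plate | 18200.00 | 65.00 | 70.00 | 1183000.00 | 1274000.00
hole | -7238.23 | 65.00 | 69.00 | -470484.92 | -499437.83
Σ | 10961.77 |  |  | 712515.08 | 774562.17
x̄ = 712515.08 / 10961.77 = 65.00 mm
ȳ = 774562.17 / 10961.77 = 70.66 mm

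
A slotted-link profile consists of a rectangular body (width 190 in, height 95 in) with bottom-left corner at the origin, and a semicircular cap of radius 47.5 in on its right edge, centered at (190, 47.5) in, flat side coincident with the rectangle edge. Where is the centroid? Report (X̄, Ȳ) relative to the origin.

X̄ = 113.90 in, Ȳ = 47.50 in

rectangular body: A = 190 × 95 = 18050.00, centroid at (95.00, 47.50).
semicircular end: A = ½π·47.5² = 3544.11, centroid at (210.16, 47.50).
ΣA = 21594.11 in²
ΣAX̄ = (18050.00)(95.00) + (3544.11)(210.16) = 2459578.67 in³
ΣAȲ = (18050.00)(47.50) + (3544.11)(47.50) = 1025720.19 in³
X̄ = 2459578.67 / 21594.11 = 113.90 in
Ȳ = 1025720.19 / 21594.11 = 47.50 in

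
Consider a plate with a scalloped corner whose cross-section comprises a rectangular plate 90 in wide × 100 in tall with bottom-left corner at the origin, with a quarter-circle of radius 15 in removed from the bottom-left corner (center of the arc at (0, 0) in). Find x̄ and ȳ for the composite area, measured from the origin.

plate: A = 90 × 100 = 9000.00, centroid at (45.00, 50.00).
removed quarter-circle: A = −¼π·15² = -176.71, centroid at (6.37, 6.37).
ΣA = 8823.29 in²
ΣAx̄ = (9000.00)(45.00) + (-176.71)(6.37) = 403875.00 in³
ΣAȳ = (9000.00)(50.00) + (-176.71)(6.37) = 448875.00 in³
x̄ = 403875.00 / 8823.29 = 45.77 in
ȳ = 448875.00 / 8823.29 = 50.87 in

x̄ = 45.77 in, ȳ = 50.87 in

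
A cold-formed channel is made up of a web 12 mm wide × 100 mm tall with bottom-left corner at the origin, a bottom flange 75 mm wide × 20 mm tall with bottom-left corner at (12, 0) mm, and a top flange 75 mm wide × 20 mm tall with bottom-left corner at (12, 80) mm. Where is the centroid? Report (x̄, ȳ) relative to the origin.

x̄ = 37.07 mm, ȳ = 50.00 mm

Part | A | x̄ᵢ | ȳᵢ | A·x̄ᵢ | A·ȳᵢ
web | 1200.00 | 6.00 | 50.00 | 7200.00 | 60000.00
bottom flange | 1500.00 | 49.50 | 10.00 | 74250.00 | 15000.00
top flange | 1500.00 | 49.50 | 90.00 | 74250.00 | 135000.00
Σ | 4200.00 |  |  | 155700.00 | 210000.00
x̄ = 155700.00 / 4200.00 = 37.07 mm
ȳ = 210000.00 / 4200.00 = 50.00 mm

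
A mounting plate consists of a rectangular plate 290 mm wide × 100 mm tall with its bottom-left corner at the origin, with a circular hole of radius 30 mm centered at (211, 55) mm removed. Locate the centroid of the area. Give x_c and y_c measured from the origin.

x_c = 137.87 mm, y_c = 49.46 mm

plate: A = 290 × 100 = 29000.00, centroid at (145.00, 50.00).
hole: A = −π·30² = -2827.43, centroid at (211.00, 55.00).
ΣA = 26172.57 mm², ΣAx_c = 3608411.56 mm³, ΣAy_c = 1294491.16 mm³.
x_c = 3608411.56/26172.57 = 137.87 mm; y_c = 1294491.16/26172.57 = 49.46 mm.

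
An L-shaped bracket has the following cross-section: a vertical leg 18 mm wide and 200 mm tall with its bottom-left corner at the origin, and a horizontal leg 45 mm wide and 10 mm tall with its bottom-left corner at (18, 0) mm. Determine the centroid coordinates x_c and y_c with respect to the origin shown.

x_c = 12.50 mm, y_c = 89.44 mm

Part | A | x̄ᵢ | ȳᵢ | A·x̄ᵢ | A·ȳᵢ
vertical leg | 3600.00 | 9.00 | 100.00 | 32400.00 | 360000.00
horizontal leg | 450.00 | 40.50 | 5.00 | 18225.00 | 2250.00
Σ | 4050.00 |  |  | 50625.00 | 362250.00
x_c = 50625.00 / 4050.00 = 12.50 mm
y_c = 362250.00 / 4050.00 = 89.44 mm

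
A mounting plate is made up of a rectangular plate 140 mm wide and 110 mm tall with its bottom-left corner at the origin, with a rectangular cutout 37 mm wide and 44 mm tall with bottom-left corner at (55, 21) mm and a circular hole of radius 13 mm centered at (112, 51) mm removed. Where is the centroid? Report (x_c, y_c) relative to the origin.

plate: A = 140 × 110 = 15400.00, centroid at (70.00, 55.00).
hole 1: A = −(37 × 44) = -1628.00, centroid at (73.50, 43.00).
hole 2: A = −π·13² = -530.93, centroid at (112.00, 51.00).
ΣA = 13241.07 mm², ΣAx_c = 898877.93 mm³, ΣAy_c = 749918.61 mm³.
x_c = 898877.93/13241.07 = 67.89 mm; y_c = 749918.61/13241.07 = 56.64 mm.

x_c = 67.89 mm, y_c = 56.64 mm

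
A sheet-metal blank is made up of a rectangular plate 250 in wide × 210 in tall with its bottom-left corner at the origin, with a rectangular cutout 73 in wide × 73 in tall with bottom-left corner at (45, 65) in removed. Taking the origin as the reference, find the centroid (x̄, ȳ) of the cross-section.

plate: A = 250 × 210 = 52500.00, centroid at (125.00, 105.00).
hole: A = −(73 × 73) = -5329.00, centroid at (81.50, 101.50).
ΣA = 47171.00 in², ΣAx̄ = 6128186.50 in³, ΣAȳ = 4971606.50 in³.
x̄ = 6128186.50/47171.00 = 129.91 in; ȳ = 4971606.50/47171.00 = 105.40 in.

x̄ = 129.91 in, ȳ = 105.40 in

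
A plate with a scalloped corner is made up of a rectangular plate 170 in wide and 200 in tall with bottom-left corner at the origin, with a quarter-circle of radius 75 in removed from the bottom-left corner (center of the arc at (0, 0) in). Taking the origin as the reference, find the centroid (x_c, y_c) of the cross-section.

plate: A = 170 × 200 = 34000.00, centroid at (85.00, 100.00).
removed quarter-circle: A = −¼π·75² = -4417.86, centroid at (31.83, 31.83).
ΣA = 29582.14 in², ΣAx_c = 2749375.00 in³, ΣAy_c = 3259375.00 in³.
x_c = 2749375.00/29582.14 = 92.94 in; y_c = 3259375.00/29582.14 = 110.18 in.

x_c = 92.94 in, y_c = 110.18 in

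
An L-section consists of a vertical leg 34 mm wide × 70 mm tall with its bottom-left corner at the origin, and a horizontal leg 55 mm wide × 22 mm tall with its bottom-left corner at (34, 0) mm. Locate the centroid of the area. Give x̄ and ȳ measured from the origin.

vertical leg: A = 34 × 70 = 2380.00, centroid at (17.00, 35.00).
horizontal leg: A = 55 × 22 = 1210.00, centroid at (61.50, 11.00).
ΣA = 3590.00 mm², ΣAx̄ = 114875.00 mm³, ΣAȳ = 96610.00 mm³.
x̄ = 114875.00/3590.00 = 32.00 mm; ȳ = 96610.00/3590.00 = 26.91 mm.

x̄ = 32.00 mm, ȳ = 26.91 mm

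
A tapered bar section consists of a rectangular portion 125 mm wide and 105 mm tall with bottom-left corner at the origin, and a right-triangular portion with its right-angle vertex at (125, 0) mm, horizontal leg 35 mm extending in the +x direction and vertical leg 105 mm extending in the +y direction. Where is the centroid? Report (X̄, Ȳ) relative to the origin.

rectangular portion: A = 125 × 105 = 13125.00, centroid at (62.50, 52.50).
triangular portion: A = ½·35·105 = 1837.50, centroid at (136.67, 35.00).
ΣA = 14962.50 mm², ΣAX̄ = 1071437.50 mm³, ΣAȲ = 753375.00 mm³.
X̄ = 1071437.50/14962.50 = 71.61 mm; Ȳ = 753375.00/14962.50 = 50.35 mm.

X̄ = 71.61 mm, Ȳ = 50.35 mm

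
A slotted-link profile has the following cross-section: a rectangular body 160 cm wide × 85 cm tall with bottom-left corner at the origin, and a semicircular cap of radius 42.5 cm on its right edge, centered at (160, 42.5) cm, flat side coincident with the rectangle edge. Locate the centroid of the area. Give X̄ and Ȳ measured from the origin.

X̄ = 96.92 cm, Ȳ = 42.50 cm

rectangular body: A = 160 × 85 = 13600.00, centroid at (80.00, 42.50).
semicircular end: A = ½π·42.5² = 2837.25, centroid at (178.04, 42.50).
ΣA = 16437.25 cm², ΣAX̄ = 1593137.22 cm³, ΣAȲ = 698583.16 cm³.
X̄ = 1593137.22/16437.25 = 96.92 cm; Ȳ = 698583.16/16437.25 = 42.50 cm.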